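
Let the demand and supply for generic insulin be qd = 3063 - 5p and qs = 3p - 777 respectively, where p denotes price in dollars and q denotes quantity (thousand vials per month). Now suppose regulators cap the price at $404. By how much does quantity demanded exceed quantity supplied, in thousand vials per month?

608

Without the control the market clears where 3063 - 5p = 3p - 777, i.e. p* = 480 and q* = 663.
Since 404 < 480, the ceiling is binding.
At p = 404: qd = 3063 - 5·404 = 1043 and qs = 3·404 - 777 = 435.
Shortage = qd - qs = 1043 - 435 = 608.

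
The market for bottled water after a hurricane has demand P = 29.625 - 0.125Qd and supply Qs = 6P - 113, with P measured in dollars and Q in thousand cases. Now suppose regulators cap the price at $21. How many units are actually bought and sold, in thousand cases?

Rearranging demand gives Qd = 237 - 8P. In a free market, 237 - 8P = 6P - 113 gives the equilibrium P* = 25, Q* = 37.
Since 21 < 25, the ceiling is binding.
At P = 21: Qd = 237 - 8·21 = 69 and Qs = 6·21 - 113 = 13.
The quantity actually transacted is the short side, supply: 13.

13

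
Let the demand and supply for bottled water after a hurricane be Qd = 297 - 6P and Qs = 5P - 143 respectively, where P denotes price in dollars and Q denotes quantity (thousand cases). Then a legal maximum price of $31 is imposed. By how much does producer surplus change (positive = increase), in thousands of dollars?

Without the control the market clears where 297 - 6P = 5P - 143, i.e. P* = 40 and Q* = 57.
Because the ceiling (31) lies below the market-clearing price, it is binding.
At P = 31: Qd = 297 - 6·31 = 111 and Qs = 5·31 - 143 = 12.
Producer surplus without the control is ½ · (40 - 28.6) · 57 = 324.9.
With the ceiling, producers sell 12 units at 31, so PS = ½ · (31 - 28.6) · 12 = 14.4.
Change in producer surplus = 14.4 - 324.9 = -310.5.

-310.5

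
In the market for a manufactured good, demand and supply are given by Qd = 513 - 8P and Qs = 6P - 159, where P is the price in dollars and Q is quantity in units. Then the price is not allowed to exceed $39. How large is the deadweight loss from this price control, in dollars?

425.25

In a free market, 513 - 8P = 6P - 159 gives the equilibrium P* = 48, Q* = 129.
The ceiling of 39 is below the equilibrium price 48, so it binds.
At P = 39: Qd = 513 - 8·39 = 201 and Qs = 6·39 - 159 = 75.
Quantity traded falls to 75. At Q = 75 the demand price is (513 - 75)/8 = 54.75 and the supply price is (159 + 75)/6 = 39.
Deadweight loss = ½ · (54.75 - 39) · (129 - 75) = ½ · 15.75 · 54 = 425.25.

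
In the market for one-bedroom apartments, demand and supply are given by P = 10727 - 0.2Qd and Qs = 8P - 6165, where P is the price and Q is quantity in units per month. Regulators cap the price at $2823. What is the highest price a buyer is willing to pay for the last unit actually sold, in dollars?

7443.2

Rearranging demand gives Qd = 53635 - 5P. In a free market, 53635 - 5P = 8P - 6165 gives the equilibrium P* = 4600, Q* = 30635.
Since 2823 < 4600, the ceiling is binding.
At P = 2823: Qd = 53635 - 5·2823 = 39520 and Qs = 8·2823 - 6165 = 16419.
Only 16419 units reach the market. On the demand curve, the marginal buyer's willingness to pay at Q = 16419 is (53635 - 16419)/5 = 7443.2.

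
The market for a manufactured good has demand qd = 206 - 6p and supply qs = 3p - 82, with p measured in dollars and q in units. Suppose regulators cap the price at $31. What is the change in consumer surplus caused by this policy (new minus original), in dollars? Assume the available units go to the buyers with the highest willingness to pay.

Without the control the market clears where 206 - 6p = 3p - 82, i.e. p* = 32 and q* = 14.
Since 31 < 32, the ceiling is binding.
At p = 31: qd = 206 - 6·31 = 20 and qs = 3·31 - 82 = 11.
Consumer surplus without the control is ½ · (103/3 - 32) · 14 = 49/3.
With the ceiling, 11 units are sold at 31 (assume they go to the highest-value buyers). The demand price at q = 11 is 32.5, so CS = ½ · [(103/3 - 31) + (32.5 - 31)] · 11 = 319/12.
Change in consumer surplus = 319/12 - 49/3 = 10.25.

10.25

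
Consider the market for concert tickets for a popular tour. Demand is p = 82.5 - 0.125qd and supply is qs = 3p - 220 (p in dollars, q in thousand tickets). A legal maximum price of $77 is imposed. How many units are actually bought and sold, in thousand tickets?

11

Rearranging demand gives qd = 660 - 8p. Without the control the market clears where 660 - 8p = 3p - 220, i.e. p* = 80 and q* = 20.
The ceiling of 77 is below the equilibrium price 80, so it binds.
At p = 77: qd = 660 - 8·77 = 44 and qs = 3·77 - 220 = 11.
The quantity actually transacted is the short side, supply: 11.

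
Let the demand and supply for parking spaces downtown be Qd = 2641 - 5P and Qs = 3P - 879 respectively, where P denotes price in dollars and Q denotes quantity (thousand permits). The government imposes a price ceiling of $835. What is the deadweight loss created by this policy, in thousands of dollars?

Equilibrium: 2641 - 5P = 3P - 879, so 3520 = 8P and P* = 440, Q* = 441.
The ceiling of 835 is above the equilibrium price 440, so it is not binding; the market clears at P* = 440, Q* = 441.
Since the control does not bind, no trades are prevented and deadweight loss is zero.

0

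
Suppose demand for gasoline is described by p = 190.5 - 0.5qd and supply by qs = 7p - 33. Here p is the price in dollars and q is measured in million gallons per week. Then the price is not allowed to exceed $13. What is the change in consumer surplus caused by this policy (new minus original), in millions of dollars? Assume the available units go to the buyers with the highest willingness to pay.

-11426.25

Rearranging demand gives qd = 381 - 2p. In a free market, 381 - 2p = 7p - 33 gives the equilibrium p* = 46, q* = 289.
Because the ceiling (13) lies below the market-clearing price, it is binding.
At p = 13: qd = 381 - 2·13 = 355 and qs = 7·13 - 33 = 58.
Consumer surplus without the control is ½ · (190.5 - 46) · 289 = 20880.25.
With the ceiling, 58 units are sold at 13 (assume they go to the highest-value buyers). The demand price at q = 58 is 161.5, so CS = ½ · [(190.5 - 13) + (161.5 - 13)] · 58 = 9454.
Change in consumer surplus = 9454 - 20880.25 = -11426.25.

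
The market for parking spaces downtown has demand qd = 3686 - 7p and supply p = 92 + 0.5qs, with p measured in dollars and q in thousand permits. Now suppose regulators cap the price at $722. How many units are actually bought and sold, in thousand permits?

676

Rearranging supply gives qs = 2p - 184. Equilibrium: 3686 - 7p = 2p - 184, so 3870 = 9p and p* = 430, q* = 676.
Since 722 is above p* = 430, the ceiling does not bind and the free-market outcome prevails.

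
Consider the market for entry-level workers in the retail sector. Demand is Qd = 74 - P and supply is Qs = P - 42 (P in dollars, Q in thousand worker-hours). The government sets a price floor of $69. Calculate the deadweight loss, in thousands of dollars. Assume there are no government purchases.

121

Setting quantity demanded equal to quantity supplied, 74 - P = P - 42, gives P* = 58 and Q* = 16.
Since 69 > 58, the floor is binding.
At P = 69: Qd = 74 - 69 = 5 and Qs = 69 - 42 = 27.
Quantity traded falls to 5. At Q = 5 the demand price is 74 - 5 = 69 and the supply price is 42 + 5 = 47.
Deadweight loss = ½ · (69 - 47) · (16 - 5) = ½ · 22 · 11 = 121.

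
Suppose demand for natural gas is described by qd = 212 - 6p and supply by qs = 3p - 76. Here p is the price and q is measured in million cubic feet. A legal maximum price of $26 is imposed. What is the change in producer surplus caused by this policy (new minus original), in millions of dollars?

-66

Without the control the market clears where 212 - 6p = 3p - 76, i.e. p* = 32 and q* = 20.
The ceiling of 26 is below the equilibrium price 32, so it binds.
At p = 26: qd = 212 - 6·26 = 56 and qs = 3·26 - 76 = 2.
Producer surplus without the control is ½ · (32 - 76/3) · 20 = 200/3.
With the ceiling, producers sell 2 units at 26, so PS = ½ · (26 - 76/3) · 2 = 2/3.
Change in producer surplus = 2/3 - 200/3 = -66.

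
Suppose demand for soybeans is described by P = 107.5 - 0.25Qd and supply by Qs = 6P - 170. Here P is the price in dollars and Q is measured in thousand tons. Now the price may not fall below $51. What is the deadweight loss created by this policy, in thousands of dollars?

0

Rearranging demand gives Qd = 430 - 4P. In a free market, 430 - 4P = 6P - 170 gives the equilibrium P* = 60, Q* = 190.
Since 51 is below P* = 60, the floor does not bind and the free-market outcome prevails.
Since the control does not bind, no trades are prevented and deadweight loss is zero.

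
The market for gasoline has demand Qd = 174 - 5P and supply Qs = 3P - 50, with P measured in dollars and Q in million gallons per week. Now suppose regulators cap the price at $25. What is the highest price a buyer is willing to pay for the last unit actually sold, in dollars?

Without the control the market clears where 174 - 5P = 3P - 50, i.e. P* = 28 and Q* = 34.
Since 25 < 28, the ceiling is binding.
At P = 25: Qd = 174 - 5·25 = 49 and Qs = 3·25 - 50 = 25.
Only 25 units reach the market. On the demand curve, the marginal buyer's willingness to pay at Q = 25 is (174 - 25)/5 = 29.8.

29.8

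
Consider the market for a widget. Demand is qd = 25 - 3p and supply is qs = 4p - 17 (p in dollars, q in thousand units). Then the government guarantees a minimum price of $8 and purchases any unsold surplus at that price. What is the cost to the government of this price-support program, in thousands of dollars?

112

Equilibrium: 25 - 3p = 4p - 17, so 42 = 7p and p* = 6, q* = 7.
Because the floor (8) lies above the market-clearing price, it is binding.
At p = 8: qd = 25 - 3·8 = 1 and qs = 4·8 - 17 = 15.
Surplus = qs - qd = 14.
Government expenditure = surplus × support price = 14 × 8 = 112.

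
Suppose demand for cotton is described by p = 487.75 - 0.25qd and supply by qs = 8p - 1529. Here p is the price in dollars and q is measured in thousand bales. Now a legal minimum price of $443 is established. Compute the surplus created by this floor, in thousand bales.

1836

Rearranging demand gives qd = 1951 - 4p. Setting quantity demanded equal to quantity supplied, 1951 - 4p = 8p - 1529, gives p* = 290 and q* = 791.
The floor of 443 is above the equilibrium price 290, so it binds.
At p = 443: qd = 1951 - 4·443 = 179 and qs = 8·443 - 1529 = 2015.
Surplus = qs - qd = 2015 - 179 = 1836.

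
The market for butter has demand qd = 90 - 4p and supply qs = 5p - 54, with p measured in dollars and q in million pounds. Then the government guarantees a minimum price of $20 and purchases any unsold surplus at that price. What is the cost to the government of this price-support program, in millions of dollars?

720

Setting quantity demanded equal to quantity supplied, 90 - 4p = 5p - 54, gives p* = 16 and q* = 26.
Since 20 > 16, the floor is binding.
At p = 20: qd = 90 - 4·20 = 10 and qs = 5·20 - 54 = 46.
Surplus = qs - qd = 36.
Government expenditure = surplus × support price = 36 × 20 = 720.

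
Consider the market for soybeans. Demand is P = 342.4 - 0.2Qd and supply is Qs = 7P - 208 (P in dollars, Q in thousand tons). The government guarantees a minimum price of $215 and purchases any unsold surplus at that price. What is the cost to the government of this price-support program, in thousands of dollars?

141900

Rearranging demand gives Qd = 1712 - 5P. In a free market, 1712 - 5P = 7P - 208 gives the equilibrium P* = 160, Q* = 912.
Because the floor (215) lies above the market-clearing price, it is binding.
At P = 215: Qd = 1712 - 5·215 = 637 and Qs = 7·215 - 208 = 1297.
Surplus = Qs - Qd = 660.
Government expenditure = surplus × support price = 660 × 215 = 141900.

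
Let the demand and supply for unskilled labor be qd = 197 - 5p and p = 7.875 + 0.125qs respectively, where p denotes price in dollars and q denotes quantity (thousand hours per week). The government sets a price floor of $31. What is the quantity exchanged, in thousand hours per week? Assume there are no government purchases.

42

Rearranging supply gives qs = 8p - 63. Equilibrium: 197 - 5p = 8p - 63, so 260 = 13p and p* = 20, q* = 97.
The floor of 31 is above the equilibrium price 20, so it binds.
At p = 31: qd = 197 - 5·31 = 42 and qs = 8·31 - 63 = 185.
The quantity actually transacted is the short side, demand: 42.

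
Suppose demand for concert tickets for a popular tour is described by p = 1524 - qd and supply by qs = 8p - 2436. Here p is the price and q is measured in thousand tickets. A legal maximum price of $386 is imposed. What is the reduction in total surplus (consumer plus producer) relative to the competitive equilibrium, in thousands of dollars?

Rearranging demand gives qd = 1524 - p. Setting quantity demanded equal to quantity supplied, 1524 - p = 8p - 2436, gives p* = 440 and q* = 1084.
Because the ceiling (386) lies below the market-clearing price, it is binding.
At p = 386: qd = 1524 - 386 = 1138 and qs = 8·386 - 2436 = 652.
Quantity traded falls to 652. At q = 652 the demand price is 1524 - 652 = 872 and the supply price is (2436 + 652)/8 = 386.
Deadweight loss = ½ · (872 - 386) · (1084 - 652) = ½ · 486 · 432 = 104976.

104976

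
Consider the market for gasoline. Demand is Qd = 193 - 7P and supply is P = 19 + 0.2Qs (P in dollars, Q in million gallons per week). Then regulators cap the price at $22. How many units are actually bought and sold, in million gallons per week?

15

Rearranging supply gives Qs = 5P - 95. Equilibrium: 193 - 7P = 5P - 95, so 288 = 12P and P* = 24, Q* = 25.
Since 22 < 24, the ceiling is binding.
At P = 22: Qd = 193 - 7·22 = 39 and Qs = 5·22 - 95 = 15.
The quantity actually transacted is the short side, supply: 15.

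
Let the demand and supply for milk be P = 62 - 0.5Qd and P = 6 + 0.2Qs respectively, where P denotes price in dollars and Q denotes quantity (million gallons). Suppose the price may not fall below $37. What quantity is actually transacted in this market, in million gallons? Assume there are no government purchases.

50

Rearranging demand gives Qd = 124 - 2P; rearranging supply gives Qs = 5P - 30. Equilibrium: 124 - 2P = 5P - 30, so 154 = 7P and P* = 22, Q* = 80.
Because the floor (37) lies above the market-clearing price, it is binding.
At P = 37: Qd = 124 - 2·37 = 50 and Qs = 5·37 - 30 = 155.
The quantity actually transacted is the short side, demand: 50.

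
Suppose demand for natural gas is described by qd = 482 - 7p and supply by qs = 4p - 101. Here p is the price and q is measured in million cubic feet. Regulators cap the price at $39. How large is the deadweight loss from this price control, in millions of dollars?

616

In a free market, 482 - 7p = 4p - 101 gives the equilibrium p* = 53, q* = 111.
Because the ceiling (39) lies below the market-clearing price, it is binding.
At p = 39: qd = 482 - 7·39 = 209 and qs = 4·39 - 101 = 55.
Quantity traded falls to 55. At q = 55 the demand price is (482 - 55)/7 = 61 and the supply price is (101 + 55)/4 = 39.
Deadweight loss = ½ · (61 - 39) · (111 - 55) = ½ · 22 · 56 = 616.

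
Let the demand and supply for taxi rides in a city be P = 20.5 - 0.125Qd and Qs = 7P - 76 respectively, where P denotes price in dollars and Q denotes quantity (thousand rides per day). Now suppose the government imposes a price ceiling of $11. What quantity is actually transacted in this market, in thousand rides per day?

1

Rearranging demand gives Qd = 164 - 8P. Without the control the market clears where 164 - 8P = 7P - 76, i.e. P* = 16 and Q* = 36.
The ceiling of 11 is below the equilibrium price 16, so it binds.
At P = 11: Qd = 164 - 8·11 = 76 and Qs = 7·11 - 76 = 1.
The quantity actually transacted is the short side, supply: 1.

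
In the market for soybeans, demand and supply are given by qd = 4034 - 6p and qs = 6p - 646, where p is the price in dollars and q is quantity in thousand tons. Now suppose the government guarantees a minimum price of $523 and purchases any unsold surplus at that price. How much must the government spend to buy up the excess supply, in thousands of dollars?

834708

In a free market, 4034 - 6p = 6p - 646 gives the equilibrium p* = 390, q* = 1694.
The floor of 523 is above the equilibrium price 390, so it binds.
At p = 523: qd = 4034 - 6·523 = 896 and qs = 6·523 - 646 = 2492.
Surplus = qs - qd = 1596.
Government expenditure = surplus × support price = 1596 × 523 = 834708.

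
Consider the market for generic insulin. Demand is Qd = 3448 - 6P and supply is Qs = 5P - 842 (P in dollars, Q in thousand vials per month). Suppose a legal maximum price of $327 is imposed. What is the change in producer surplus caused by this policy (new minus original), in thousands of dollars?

-59881.5

Equilibrium: 3448 - 6P = 5P - 842, so 4290 = 11P and P* = 390, Q* = 1108.
Because the ceiling (327) lies below the market-clearing price, it is binding.
At P = 327: Qd = 3448 - 6·327 = 1486 and Qs = 5·327 - 842 = 793.
Producer surplus without the control is ½ · (390 - 168.4) · 1108 = 122766.4.
With the ceiling, producers sell 793 units at 327, so PS = ½ · (327 - 168.4) · 793 = 62884.9.
Change in producer surplus = 62884.9 - 122766.4 = -59881.5.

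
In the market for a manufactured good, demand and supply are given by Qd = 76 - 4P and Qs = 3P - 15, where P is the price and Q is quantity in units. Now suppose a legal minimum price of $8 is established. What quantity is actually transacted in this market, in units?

24

In a free market, 76 - 4P = 3P - 15 gives the equilibrium P* = 13, Q* = 24.
The floor of 8 is below the equilibrium price 13, so it is not binding; the market clears at P* = 13, Q* = 24.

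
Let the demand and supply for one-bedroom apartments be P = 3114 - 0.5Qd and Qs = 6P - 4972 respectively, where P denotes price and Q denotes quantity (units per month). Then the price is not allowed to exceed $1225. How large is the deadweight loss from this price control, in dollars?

Rearranging demand gives Qd = 6228 - 2P. Without the control the market clears where 6228 - 2P = 6P - 4972, i.e. P* = 1400 and Q* = 3428.
Because the ceiling (1225) lies below the market-clearing price, it is binding.
At P = 1225: Qd = 6228 - 2·1225 = 3778 and Qs = 6·1225 - 4972 = 2378.
Quantity traded falls to 2378. At Q = 2378 the demand price is (6228 - 2378)/2 = 1925 and the supply price is (4972 + 2378)/6 = 1225.
Deadweight loss = ½ · (1925 - 1225) · (3428 - 2378) = ½ · 700 · 1050 = 367500.

367500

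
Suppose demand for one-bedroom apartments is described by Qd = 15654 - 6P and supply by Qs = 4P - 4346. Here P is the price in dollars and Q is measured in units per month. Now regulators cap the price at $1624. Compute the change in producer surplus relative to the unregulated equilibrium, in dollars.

In a free market, 15654 - 6P = 4P - 4346 gives the equilibrium P* = 2000, Q* = 3654.
Because the ceiling (1624) lies below the market-clearing price, it is binding.
At P = 1624: Qd = 15654 - 6·1624 = 5910 and Qs = 4·1624 - 4346 = 2150.
Producer surplus without the control is ½ · (2000 - 1086.5) · 3654 = 1668964.5.
With the ceiling, producers sell 2150 units at 1624, so PS = ½ · (1624 - 1086.5) · 2150 = 577812.5.
Change in producer surplus = 577812.5 - 1668964.5 = -1091152.

-1091152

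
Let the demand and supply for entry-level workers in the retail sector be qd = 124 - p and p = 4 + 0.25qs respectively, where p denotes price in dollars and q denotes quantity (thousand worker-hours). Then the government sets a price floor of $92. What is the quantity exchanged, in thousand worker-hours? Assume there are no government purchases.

32

Rearranging supply gives qs = 4p - 16. Equilibrium: 124 - p = 4p - 16, so 140 = 5p and p* = 28, q* = 96.
Because the floor (92) lies above the market-clearing price, it is binding.
At p = 92: qd = 124 - 92 = 32 and qs = 4·92 - 16 = 352.
The quantity actually transacted is the short side, demand: 32.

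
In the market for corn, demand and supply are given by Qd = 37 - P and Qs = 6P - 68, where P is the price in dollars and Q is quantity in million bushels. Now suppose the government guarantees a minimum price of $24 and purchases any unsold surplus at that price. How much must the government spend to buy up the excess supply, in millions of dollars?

Equilibrium: 37 - P = 6P - 68, so 105 = 7P and P* = 15, Q* = 22.
The floor of 24 is above the equilibrium price 15, so it binds.
At P = 24: Qd = 37 - 24 = 13 and Qs = 6·24 - 68 = 76.
Surplus = Qs - Qd = 63.
Government expenditure = surplus × support price = 63 × 24 = 1512.

1512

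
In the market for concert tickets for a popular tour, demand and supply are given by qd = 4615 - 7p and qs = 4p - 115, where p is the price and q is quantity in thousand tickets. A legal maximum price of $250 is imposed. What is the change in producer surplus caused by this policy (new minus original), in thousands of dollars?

-224100

Setting quantity demanded equal to quantity supplied, 4615 - 7p = 4p - 115, gives p* = 430 and q* = 1605.
The ceiling of 250 is below the equilibrium price 430, so it binds.
At p = 250: qd = 4615 - 7·250 = 2865 and qs = 4·250 - 115 = 885.
Producer surplus without the control is ½ · (430 - 28.75) · 1605 = 322003.125.
With the ceiling, producers sell 885 units at 250, so PS = ½ · (250 - 28.75) · 885 = 97903.125.
Change in producer surplus = 97903.125 - 322003.125 = -224100.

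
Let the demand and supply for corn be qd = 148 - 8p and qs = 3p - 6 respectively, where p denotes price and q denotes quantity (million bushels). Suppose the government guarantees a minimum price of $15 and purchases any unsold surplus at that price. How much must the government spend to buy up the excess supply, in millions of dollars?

165

Setting quantity demanded equal to quantity supplied, 148 - 8p = 3p - 6, gives p* = 14 and q* = 36.
The floor of 15 is above the equilibrium price 14, so it binds.
At p = 15: qd = 148 - 8·15 = 28 and qs = 3·15 - 6 = 39.
Surplus = qs - qd = 11.
Government expenditure = surplus × support price = 11 × 15 = 165.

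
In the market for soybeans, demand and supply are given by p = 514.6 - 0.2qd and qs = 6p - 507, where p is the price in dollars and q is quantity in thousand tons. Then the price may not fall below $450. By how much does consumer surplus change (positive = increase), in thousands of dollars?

Rearranging demand gives qd = 2573 - 5p. Setting quantity demanded equal to quantity supplied, 2573 - 5p = 6p - 507, gives p* = 280 and q* = 1173.
The floor of 450 is above the equilibrium price 280, so it binds.
At p = 450: qd = 2573 - 5·450 = 323 and qs = 6·450 - 507 = 2193.
Consumer surplus without the control is ½ · (514.6 - 280) · 1173 = 137592.9.
With the floor, consumers buy 323 units at 450, so CS = ½ · (514.6 - 450) · 323 = 10432.9.
Change in consumer surplus = 10432.9 - 137592.9 = -127160.

-127160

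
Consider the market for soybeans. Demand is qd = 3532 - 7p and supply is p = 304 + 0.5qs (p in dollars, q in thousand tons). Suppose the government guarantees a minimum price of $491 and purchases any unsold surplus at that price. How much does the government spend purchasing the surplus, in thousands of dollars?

136989

Rearranging supply gives qs = 2p - 608. Setting quantity demanded equal to quantity supplied, 3532 - 7p = 2p - 608, gives p* = 460 and q* = 312.
The floor of 491 is above the equilibrium price 460, so it binds.
At p = 491: qd = 3532 - 7·491 = 95 and qs = 2·491 - 608 = 374.
Surplus = qs - qd = 279.
Government expenditure = surplus × support price = 279 × 491 = 136989.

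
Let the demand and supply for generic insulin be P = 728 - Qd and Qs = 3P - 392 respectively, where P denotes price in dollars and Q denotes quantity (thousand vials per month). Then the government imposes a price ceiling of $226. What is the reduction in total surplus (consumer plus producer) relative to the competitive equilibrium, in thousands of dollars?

Rearranging demand gives Qd = 728 - P. Equilibrium: 728 - P = 3P - 392, so 1120 = 4P and P* = 280, Q* = 448.
The ceiling of 226 is below the equilibrium price 280, so it binds.
At P = 226: Qd = 728 - 226 = 502 and Qs = 3·226 - 392 = 286.
Quantity traded falls to 286. At Q = 286 the demand price is 728 - 286 = 442 and the supply price is (392 + 286)/3 = 226.
Deadweight loss = ½ · (442 - 226) · (448 - 286) = ½ · 216 · 162 = 17496.

17496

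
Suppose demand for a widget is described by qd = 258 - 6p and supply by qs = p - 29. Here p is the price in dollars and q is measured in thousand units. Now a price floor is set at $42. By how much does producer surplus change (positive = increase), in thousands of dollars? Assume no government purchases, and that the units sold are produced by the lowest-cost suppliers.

Setting quantity demanded equal to quantity supplied, 258 - 6p = p - 29, gives p* = 41 and q* = 12.
Because the floor (42) lies above the market-clearing price, it is binding.
At p = 42: qd = 258 - 6·42 = 6 and qs = 42 - 29 = 13.
Producer surplus without the control is ½ · (41 - 29) · 12 = 72.
With the floor, 6 units are sold at 42. The supply price at q = 6 is 35, so PS = ½ · [(42 - 29) + (42 - 35)] · 6 = 60.
Change in producer surplus = 60 - 72 = -12.

-12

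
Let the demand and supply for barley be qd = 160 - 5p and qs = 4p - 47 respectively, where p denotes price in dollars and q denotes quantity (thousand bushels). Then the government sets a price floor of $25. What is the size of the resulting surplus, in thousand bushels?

18

Equilibrium: 160 - 5p = 4p - 47, so 207 = 9p and p* = 23, q* = 45.
Since 25 > 23, the floor is binding.
At p = 25: qd = 160 - 5·25 = 35 and qs = 4·25 - 47 = 53.
Surplus = qs - qd = 53 - 35 = 18.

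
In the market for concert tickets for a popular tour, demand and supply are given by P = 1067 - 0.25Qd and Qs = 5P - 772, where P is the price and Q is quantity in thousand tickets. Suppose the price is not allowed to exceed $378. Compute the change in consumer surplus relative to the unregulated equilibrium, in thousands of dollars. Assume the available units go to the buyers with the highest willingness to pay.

Rearranging demand gives Qd = 4268 - 4P. In a free market, 4268 - 4P = 5P - 772 gives the equilibrium P* = 560, Q* = 2028.
The ceiling of 378 is below the equilibrium price 560, so it binds.
At P = 378: Qd = 4268 - 4·378 = 2756 and Qs = 5·378 - 772 = 1118.
Consumer surplus without the control is ½ · (1067 - 560) · 2028 = 514098.
With the ceiling, 1118 units are sold at 378 (assume they go to the highest-value buyers). The demand price at Q = 1118 is 787.5, so CS = ½ · [(1067 - 378) + (787.5 - 378)] · 1118 = 614061.5.
Change in consumer surplus = 614061.5 - 514098 = 99963.5.

99963.5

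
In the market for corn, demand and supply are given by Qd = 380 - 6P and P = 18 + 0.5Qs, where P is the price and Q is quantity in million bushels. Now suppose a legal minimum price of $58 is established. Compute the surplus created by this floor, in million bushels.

Rearranging supply gives Qs = 2P - 36. Without the control the market clears where 380 - 6P = 2P - 36, i.e. P* = 52 and Q* = 68.
Since 58 > 52, the floor is binding.
At P = 58: Qd = 380 - 6·58 = 32 and Qs = 2·58 - 36 = 80.
Surplus = Qs - Qd = 80 - 32 = 48.

48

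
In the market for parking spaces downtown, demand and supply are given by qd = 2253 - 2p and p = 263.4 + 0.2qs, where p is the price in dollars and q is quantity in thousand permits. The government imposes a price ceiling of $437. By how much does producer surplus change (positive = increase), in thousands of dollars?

-76686.5

Rearranging supply gives qs = 5p - 1317. Setting quantity demanded equal to quantity supplied, 2253 - 2p = 5p - 1317, gives p* = 510 and q* = 1233.
Because the ceiling (437) lies below the market-clearing price, it is binding.
At p = 437: qd = 2253 - 2·437 = 1379 and qs = 5·437 - 1317 = 868.
Producer surplus without the control is ½ · (510 - 263.4) · 1233 = 152028.9.
With the ceiling, producers sell 868 units at 437, so PS = ½ · (437 - 263.4) · 868 = 75342.4.
Change in producer surplus = 75342.4 - 152028.9 = -76686.5.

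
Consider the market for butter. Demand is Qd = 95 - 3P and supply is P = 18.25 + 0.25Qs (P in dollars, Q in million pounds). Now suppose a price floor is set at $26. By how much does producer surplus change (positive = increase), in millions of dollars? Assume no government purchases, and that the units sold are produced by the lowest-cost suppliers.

Rearranging supply gives Qs = 4P - 73. In a free market, 95 - 3P = 4P - 73 gives the equilibrium P* = 24, Q* = 23.
Because the floor (26) lies above the market-clearing price, it is binding.
At P = 26: Qd = 95 - 3·26 = 17 and Qs = 4·26 - 73 = 31.
Producer surplus without the control is ½ · (24 - 18.25) · 23 = 66.125.
With the floor, 17 units are sold at 26. The supply price at Q = 17 is 22.5, so PS = ½ · [(26 - 18.25) + (26 - 22.5)] · 17 = 95.625.
Change in producer surplus = 95.625 - 66.125 = 29.5.

29.5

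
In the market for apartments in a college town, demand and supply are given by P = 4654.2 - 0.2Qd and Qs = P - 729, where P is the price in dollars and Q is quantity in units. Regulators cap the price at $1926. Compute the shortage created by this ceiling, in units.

12444

Rearranging demand gives Qd = 23271 - 5P. Without the control the market clears where 23271 - 5P = P - 729, i.e. P* = 4000 and Q* = 3271.
Since 1926 < 4000, the ceiling is binding.
At P = 1926: Qd = 23271 - 5·1926 = 13641 and Qs = 1926 - 729 = 1197.
Shortage = Qd - Qs = 13641 - 1197 = 12444.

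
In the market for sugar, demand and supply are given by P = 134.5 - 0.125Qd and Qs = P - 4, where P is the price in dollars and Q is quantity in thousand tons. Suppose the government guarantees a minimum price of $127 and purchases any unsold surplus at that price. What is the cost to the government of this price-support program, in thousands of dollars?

8001

Rearranging demand gives Qd = 1076 - 8P. Equilibrium: 1076 - 8P = P - 4, so 1080 = 9P and P* = 120, Q* = 116.
Since 127 > 120, the floor is binding.
At P = 127: Qd = 1076 - 8·127 = 60 and Qs = 127 - 4 = 123.
Surplus = Qs - Qd = 63.
Government expenditure = surplus × support price = 63 × 127 = 8001.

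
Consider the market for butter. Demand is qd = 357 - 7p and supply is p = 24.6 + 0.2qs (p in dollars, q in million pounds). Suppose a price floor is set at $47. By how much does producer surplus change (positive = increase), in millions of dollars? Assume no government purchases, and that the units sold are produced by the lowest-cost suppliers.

-44.1

Rearranging supply gives qs = 5p - 123. Without the control the market clears where 357 - 7p = 5p - 123, i.e. p* = 40 and q* = 77.
Because the floor (47) lies above the market-clearing price, it is binding.
At p = 47: qd = 357 - 7·47 = 28 and qs = 5·47 - 123 = 112.
Producer surplus without the control is ½ · (40 - 24.6) · 77 = 592.9.
With the floor, 28 units are sold at 47. The supply price at q = 28 is 30.2, so PS = ½ · [(47 - 24.6) + (47 - 30.2)] · 28 = 548.8.
Change in producer surplus = 548.8 - 592.9 = -44.1.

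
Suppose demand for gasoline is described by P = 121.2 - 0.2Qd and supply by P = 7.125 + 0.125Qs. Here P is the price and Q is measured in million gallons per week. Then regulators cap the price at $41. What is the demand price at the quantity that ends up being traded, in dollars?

Rearranging demand gives Qd = 606 - 5P; rearranging supply gives Qs = 8P - 57. In a free market, 606 - 5P = 8P - 57 gives the equilibrium P* = 51, Q* = 351.
Because the ceiling (41) lies below the market-clearing price, it is binding.
At P = 41: Qd = 606 - 5·41 = 401 and Qs = 8·41 - 57 = 271.
Only 271 units reach the market. On the demand curve, the marginal buyer's willingness to pay at Q = 271 is (606 - 271)/5 = 67.

67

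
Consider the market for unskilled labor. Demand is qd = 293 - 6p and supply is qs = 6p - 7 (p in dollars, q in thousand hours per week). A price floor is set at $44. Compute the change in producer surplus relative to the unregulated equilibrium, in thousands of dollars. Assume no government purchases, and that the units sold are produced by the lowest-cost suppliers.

-532

In a free market, 293 - 6p = 6p - 7 gives the equilibrium p* = 25, q* = 143.
Since 44 > 25, the floor is binding.
At p = 44: qd = 293 - 6·44 = 29 and qs = 6·44 - 7 = 257.
Producer surplus without the control is ½ · (25 - 7/6) · 143 = 20449/12.
With the floor, 29 units are sold at 44. The supply price at q = 29 is 6, so PS = ½ · [(44 - 7/6) + (44 - 6)] · 29 = 14065/12.
Change in producer surplus = 14065/12 - 20449/12 = -532.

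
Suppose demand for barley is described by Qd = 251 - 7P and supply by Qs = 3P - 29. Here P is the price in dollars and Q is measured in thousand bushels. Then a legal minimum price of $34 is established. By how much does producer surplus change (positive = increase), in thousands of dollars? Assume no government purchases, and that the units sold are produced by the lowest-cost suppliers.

Setting quantity demanded equal to quantity supplied, 251 - 7P = 3P - 29, gives P* = 28 and Q* = 55.
The floor of 34 is above the equilibrium price 28, so it binds.
At P = 34: Qd = 251 - 7·34 = 13 and Qs = 3·34 - 29 = 73.
Producer surplus without the control is ½ · (28 - 29/3) · 55 = 3025/6.
With the floor, 13 units are sold at 34. The supply price at Q = 13 is 14, so PS = ½ · [(34 - 29/3) + (34 - 14)] · 13 = 1729/6.
Change in producer surplus = 1729/6 - 3025/6 = -216.

-216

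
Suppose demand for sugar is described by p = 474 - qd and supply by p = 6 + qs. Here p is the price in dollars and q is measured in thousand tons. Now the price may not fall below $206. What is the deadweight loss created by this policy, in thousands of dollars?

0

Rearranging demand gives qd = 474 - p; rearranging supply gives qs = p - 6. In a free market, 474 - p = p - 6 gives the equilibrium p* = 240, q* = 234.
Since 206 is below p* = 240, the floor does not bind and the free-market outcome prevails.
Since the control does not bind, no trades are prevented and deadweight loss is zero.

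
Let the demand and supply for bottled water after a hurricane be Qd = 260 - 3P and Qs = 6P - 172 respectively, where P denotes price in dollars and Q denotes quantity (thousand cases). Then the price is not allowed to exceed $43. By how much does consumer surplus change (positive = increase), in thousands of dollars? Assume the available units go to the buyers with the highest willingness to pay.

280

Setting quantity demanded equal to quantity supplied, 260 - 3P = 6P - 172, gives P* = 48 and Q* = 116.
The ceiling of 43 is below the equilibrium price 48, so it binds.
At P = 43: Qd = 260 - 3·43 = 131 and Qs = 6·43 - 172 = 86.
Consumer surplus without the control is ½ · (260/3 - 48) · 116 = 6728/3.
With the ceiling, 86 units are sold at 43 (assume they go to the highest-value buyers). The demand price at Q = 86 is 58, so CS = ½ · [(260/3 - 43) + (58 - 43)] · 86 = 7568/3.
Change in consumer surplus = 7568/3 - 6728/3 = 280.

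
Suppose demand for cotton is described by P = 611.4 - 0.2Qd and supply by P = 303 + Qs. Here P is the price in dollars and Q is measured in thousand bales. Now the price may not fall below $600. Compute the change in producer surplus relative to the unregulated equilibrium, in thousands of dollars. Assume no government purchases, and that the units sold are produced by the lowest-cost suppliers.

Rearranging demand gives Qd = 3057 - 5P; rearranging supply gives Qs = P - 303. Without the control the market clears where 3057 - 5P = P - 303, i.e. P* = 560 and Q* = 257.
Since 600 > 560, the floor is binding.
At P = 600: Qd = 3057 - 5·600 = 57 and Qs = 600 - 303 = 297.
Producer surplus without the control is ½ · (560 - 303) · 257 = 33024.5.
With the floor, 57 units are sold at 600. The supply price at Q = 57 is 360, so PS = ½ · [(600 - 303) + (600 - 360)] · 57 = 15304.5.
Change in producer surplus = 15304.5 - 33024.5 = -17720.

-17720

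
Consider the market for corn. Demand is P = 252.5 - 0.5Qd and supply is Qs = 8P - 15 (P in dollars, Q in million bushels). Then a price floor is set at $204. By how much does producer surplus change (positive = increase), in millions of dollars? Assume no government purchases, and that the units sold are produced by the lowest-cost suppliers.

8968

Rearranging demand gives Qd = 505 - 2P. Equilibrium: 505 - 2P = 8P - 15, so 520 = 10P and P* = 52, Q* = 401.
The floor of 204 is above the equilibrium price 52, so it binds.
At P = 204: Qd = 505 - 2·204 = 97 and Qs = 8·204 - 15 = 1617.
Producer surplus without the control is ½ · (52 - 1.875) · 401 = 10050.0625.
With the floor, 97 units are sold at 204. The supply price at Q = 97 is 14, so PS = ½ · [(204 - 1.875) + (204 - 14)] · 97 = 19018.0625.
Change in producer surplus = 19018.0625 - 10050.0625 = 8968.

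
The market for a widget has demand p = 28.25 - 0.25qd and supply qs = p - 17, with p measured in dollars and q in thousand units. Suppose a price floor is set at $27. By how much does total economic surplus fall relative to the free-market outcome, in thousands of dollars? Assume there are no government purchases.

Rearranging demand gives qd = 113 - 4p. Without the control the market clears where 113 - 4p = p - 17, i.e. p* = 26 and q* = 9.
The floor of 27 is above the equilibrium price 26, so it binds.
At p = 27: qd = 113 - 4·27 = 5 and qs = 27 - 17 = 10.
Quantity traded falls to 5. At q = 5 the demand price is (113 - 5)/4 = 27 and the supply price is 17 + 5 = 22.
Deadweight loss = ½ · (27 - 22) · (9 - 5) = ½ · 5 · 4 = 10.

10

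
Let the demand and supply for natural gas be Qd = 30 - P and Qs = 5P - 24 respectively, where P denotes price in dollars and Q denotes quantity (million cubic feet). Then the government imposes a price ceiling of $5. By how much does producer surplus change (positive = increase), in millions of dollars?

-44

Without the control the market clears where 30 - P = 5P - 24, i.e. P* = 9 and Q* = 21.
The ceiling of 5 is below the equilibrium price 9, so it binds.
At P = 5: Qd = 30 - 5 = 25 and Qs = 5·5 - 24 = 1.
Producer surplus without the control is ½ · (9 - 4.8) · 21 = 44.1.
With the ceiling, producers sell 1 units at 5, so PS = ½ · (5 - 4.8) · 1 = 0.1.
Change in producer surplus = 0.1 - 44.1 = -44.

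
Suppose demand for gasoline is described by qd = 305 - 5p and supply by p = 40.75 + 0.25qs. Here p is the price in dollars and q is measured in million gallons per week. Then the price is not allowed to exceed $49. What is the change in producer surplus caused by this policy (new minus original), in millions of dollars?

Rearranging supply gives qs = 4p - 163. Setting quantity demanded equal to quantity supplied, 305 - 5p = 4p - 163, gives p* = 52 and q* = 45.
The ceiling of 49 is below the equilibrium price 52, so it binds.
At p = 49: qd = 305 - 5·49 = 60 and qs = 4·49 - 163 = 33.
Producer surplus without the control is ½ · (52 - 40.75) · 45 = 253.125.
With the ceiling, producers sell 33 units at 49, so PS = ½ · (49 - 40.75) · 33 = 136.125.
Change in producer surplus = 136.125 - 253.125 = -117.

-117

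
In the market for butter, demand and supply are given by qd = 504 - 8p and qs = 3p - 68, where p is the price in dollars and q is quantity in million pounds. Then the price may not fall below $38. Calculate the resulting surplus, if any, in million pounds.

Setting quantity demanded equal to quantity supplied, 504 - 8p = 3p - 68, gives p* = 52 and q* = 88.
The floor of 38 is below the equilibrium price 52, so it is not binding; the market clears at p* = 52, q* = 88.
Since the control does not bind, there is no surplus.

0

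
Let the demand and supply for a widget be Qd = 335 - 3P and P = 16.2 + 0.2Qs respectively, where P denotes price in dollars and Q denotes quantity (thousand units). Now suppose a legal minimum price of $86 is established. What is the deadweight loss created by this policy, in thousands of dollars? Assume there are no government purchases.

Rearranging supply gives Qs = 5P - 81. In a free market, 335 - 3P = 5P - 81 gives the equilibrium P* = 52, Q* = 179.
The floor of 86 is above the equilibrium price 52, so it binds.
At P = 86: Qd = 335 - 3·86 = 77 and Qs = 5·86 - 81 = 349.
Quantity traded falls to 77. At Q = 77 the demand price is (335 - 77)/3 = 86 and the supply price is (81 + 77)/5 = 31.6.
Deadweight loss = ½ · (86 - 31.6) · (179 - 77) = ½ · 54.4 · 102 = 2774.4.

2774.4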